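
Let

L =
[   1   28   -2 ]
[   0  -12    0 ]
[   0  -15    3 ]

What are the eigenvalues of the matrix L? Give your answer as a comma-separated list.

Compute the characteristic polynomial p(λ) = det(λI - L).
Expanding the 3×3 determinant: p(λ) = λ^3 + 8λ^2 - 45λ + 36.
Rational-root test: λ = -12 gives p(-12) = 0.
Dividing by (λ + 12) leaves λ^2 - 4λ + 3.
The quadratic factors as (λ - 1)·(λ - 3).
Eigenvalues: -12, 1, 3.

-12, 1, 3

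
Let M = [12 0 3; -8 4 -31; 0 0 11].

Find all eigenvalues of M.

Compute the characteristic polynomial p(μ) = det(μI - M).
Expanding the 3×3 determinant: p(μ) = μ^3 - 27μ^2 + 224μ - 528.
Try μ = 4: p(4) = 0, so 4 is a root.
Dividing by (μ - 4) leaves μ^2 - 23μ + 132.
The quadratic factors as (μ - 11)·(μ - 12).
Eigenvalues: 4, 11, 12.

4, 11, 12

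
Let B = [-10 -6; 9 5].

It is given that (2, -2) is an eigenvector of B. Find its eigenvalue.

Compute Bv: B·(2, -2) = (-8, 8).
Since Bv = λv, compare component 1: -8 = λ·2, so λ = -4.

-4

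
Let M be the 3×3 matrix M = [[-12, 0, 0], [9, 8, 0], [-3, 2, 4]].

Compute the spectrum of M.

-12, 4, 8

M is lower triangular, so its eigenvalues are the diagonal entries.
Diagonal: -12, 8, 4.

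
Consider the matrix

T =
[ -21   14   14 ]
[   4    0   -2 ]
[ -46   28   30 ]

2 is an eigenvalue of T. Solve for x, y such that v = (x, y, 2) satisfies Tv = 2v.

We need (T - 2I)v = 0.
T - 2I = [[-23, 14, 14], [4, -2, -2], [-46, 28, 28]].
Row 1: (-23)·x + (14)·y + (14)·2 = 0
Row 2: (4)·x + (-2)·y + (-2)·2 = 0
Row 3: (-46)·x + (28)·y + (28)·2 = 0
Solving gives x = 0, y = -2.
Check: T·(0, -2, 2) = (0, -4, 4) = 2·(0, -2, 2).

0, -2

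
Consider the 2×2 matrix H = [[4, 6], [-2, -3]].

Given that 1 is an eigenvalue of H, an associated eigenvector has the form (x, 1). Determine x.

-2

We need (H - 1I)v = 0.
H - 1I = [[3, 6], [-2, -4]].
Row 1: (3)·x + (6)·1 = 0
Row 2: (-2)·x + (-4)·1 = 0
Solving gives x = -2.
Check: H·(-2, 1) = (-2, 1) = 1·(-2, 1).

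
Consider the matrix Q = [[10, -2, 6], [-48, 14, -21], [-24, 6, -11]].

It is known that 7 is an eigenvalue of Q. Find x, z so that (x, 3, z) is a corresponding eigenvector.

0, 1

We need (Q - 7I)v = 0.
Q - 7I = [[3, -2, 6], [-48, 7, -21], [-24, 6, -18]].
Row 1: (3)·x + (-2)·3 + (6)·z = 0
Row 2: (-48)·x + (7)·3 + (-21)·z = 0
Row 3: (-24)·x + (6)·3 + (-18)·z = 0
Solving gives x = 0, z = 1.
Check: Q·(0, 3, 1) = (0, 21, 7) = 7·(0, 3, 1).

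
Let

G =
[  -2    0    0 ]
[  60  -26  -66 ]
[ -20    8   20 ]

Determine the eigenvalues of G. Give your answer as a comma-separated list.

-4, -2, -2

Set up det(rI - G) = 0.
Expanding along the first row, p(r) = r^3 + 8r^2 + 20r + 16.
Rational-root test: r = -2 gives p(-2) = 0.
Factor out (r + 2): p(r) = (r + 2)·(r^2 + 6r + 8).
The quadratic factors as (r + 4)·(r + 2).
Eigenvalues: -4, -2, -2.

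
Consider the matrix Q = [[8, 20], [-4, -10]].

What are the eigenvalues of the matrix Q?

-2, 0

det(Q - lambda·I) = (8 - lambda)(-10 - lambda) - (20)·(-4) = lambda^2 + 2·lambda.
This factors as (lambda + 2)·lambda = 0.
Eigenvalues: -2, 0.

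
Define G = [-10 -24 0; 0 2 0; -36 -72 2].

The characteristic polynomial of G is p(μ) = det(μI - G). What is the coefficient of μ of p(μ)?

p(μ) = μ^3 + 6μ^2 - 36μ + 40.
The coefficient of μ is -36.

-36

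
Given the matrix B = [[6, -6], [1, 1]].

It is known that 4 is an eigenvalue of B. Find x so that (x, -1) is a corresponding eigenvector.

We need (B - 4I)v = 0.
B - 4I = [[2, -6], [1, -3]].
Row 1: (2)·x + (-6)·-1 = 0
Row 2: (1)·x + (-3)·-1 = 0
Solving gives x = -3.
Check: B·(-3, -1) = (-12, -4) = 4·(-3, -1).

-3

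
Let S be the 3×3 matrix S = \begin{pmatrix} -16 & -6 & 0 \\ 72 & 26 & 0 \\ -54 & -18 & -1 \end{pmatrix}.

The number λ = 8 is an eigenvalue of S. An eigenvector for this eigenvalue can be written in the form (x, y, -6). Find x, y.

-3, 12

We need (S - 8I)v = 0.
S - 8I = [[-24, -6, 0], [72, 18, 0], [-54, -18, -9]].
Row 1: (-24)·x + (-6)·y + (0)·-6 = 0
Row 2: (72)·x + (18)·y + (0)·-6 = 0
Row 3: (-54)·x + (-18)·y + (-9)·-6 = 0
Solving gives x = -3, y = 12.
Check: S·(-3, 12, -6) = (-24, 96, -48) = 8·(-3, 12, -6).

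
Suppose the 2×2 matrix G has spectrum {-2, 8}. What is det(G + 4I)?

24

If G has eigenvalues -2, 8, then G + 4I has eigenvalues 2, 12.
det(G + 4I) = (2) · (12) = 24.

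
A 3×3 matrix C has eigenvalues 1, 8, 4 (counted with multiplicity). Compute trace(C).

trace(C) is the sum of the eigenvalues: (1) + (8) + (4) = 13.

13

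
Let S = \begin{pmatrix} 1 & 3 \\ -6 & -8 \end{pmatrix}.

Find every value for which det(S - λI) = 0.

-5, -2

det(S - λI) = (1 - λ)(-8 - λ) - (3)·(-6) = λ^2 + 7λ + 10.
This factors as (λ + 5)·(λ + 2) = 0.
Eigenvalues: -5, -2.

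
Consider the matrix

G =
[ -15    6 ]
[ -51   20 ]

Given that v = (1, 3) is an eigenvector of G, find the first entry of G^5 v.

First find the eigenvalue: Gv = (3, 9) = 3·(1, 3), so λ = 3.
Then G^5 v = λ^5·v = 3^5·(1, 3) = 243·(1, 3) = (243, 729).

243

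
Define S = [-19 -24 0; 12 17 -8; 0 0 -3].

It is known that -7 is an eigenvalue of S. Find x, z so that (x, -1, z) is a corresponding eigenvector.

We need (S + 7I)v = 0.
S + 7I = [[-12, -24, 0], [12, 24, -8], [0, 0, 4]].
Row 1: (-12)·x + (-24)·-1 + (0)·z = 0
Row 2: (12)·x + (24)·-1 + (-8)·z = 0
Row 3: (0)·x + (0)·-1 + (4)·z = 0
Solving gives x = 2, z = 0.
Check: S·(2, -1, 0) = (-14, 7, 0) = -7·(2, -1, 0).

2, 0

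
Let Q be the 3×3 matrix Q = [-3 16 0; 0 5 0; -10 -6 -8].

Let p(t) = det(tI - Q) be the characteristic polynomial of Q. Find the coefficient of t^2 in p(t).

6

The coefficient of t^2 of det(tI - Q) is −trace(Q).
trace(Q) = (-3) + (5) + (-8) = -6, so the coefficient is 6.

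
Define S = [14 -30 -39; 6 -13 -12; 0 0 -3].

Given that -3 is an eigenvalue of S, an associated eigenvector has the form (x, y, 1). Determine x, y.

-3, -3

We need (S + 3I)v = 0.
S + 3I = [[17, -30, -39], [6, -10, -12], [0, 0, 0]].
Row 1: (17)·x + (-30)·y + (-39)·1 = 0
Row 2: (6)·x + (-10)·y + (-12)·1 = 0
Row 3: (0)·x + (0)·y + (0)·1 = 0
Solving gives x = -3, y = -3.
Check: S·(-3, -3, 1) = (9, 9, -3) = -3·(-3, -3, 1).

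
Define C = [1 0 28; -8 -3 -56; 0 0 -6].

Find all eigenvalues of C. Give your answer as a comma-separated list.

-6, -3, 1

The characteristic polynomial is p(λ) = det(λI - C).
Expanding along the first row, p(λ) = λ^3 + 8λ^2 + 9λ - 18.
Rational-root test: λ = -3 gives p(-3) = 0.
Dividing by (λ + 3) leaves λ^2 + 5λ - 6.
The quadratic factors as (λ + 6)·(λ - 1).
Eigenvalues: -6, -3, 1.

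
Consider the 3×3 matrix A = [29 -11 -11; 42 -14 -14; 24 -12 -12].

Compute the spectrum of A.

Compute the characteristic polynomial p(t) = det(tI - A).
Cofactor expansion gives p(t) = t^3 - 3t^2 - 28t.
Since p(0) = 0, t = 0 is a root.
Factor out t: p(t) = t·(t^2 - 3t - 28).
The quadratic factors as (t + 4)·(t - 7).
Eigenvalues: -4, 0, 7.

-4, 0, 7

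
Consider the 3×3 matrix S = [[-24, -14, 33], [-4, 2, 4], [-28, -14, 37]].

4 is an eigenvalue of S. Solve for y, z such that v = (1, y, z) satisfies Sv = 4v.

We need (S - 4I)v = 0.
S - 4I = [[-28, -14, 33], [-4, -2, 4], [-28, -14, 33]].
Row 1: (-28)·1 + (-14)·y + (33)·z = 0
Row 2: (-4)·1 + (-2)·y + (4)·z = 0
Row 3: (-28)·1 + (-14)·y + (33)·z = 0
Solving gives y = -2, z = 0.
Check: S·(1, -2, 0) = (4, -8, 0) = 4·(1, -2, 0).

-2, 0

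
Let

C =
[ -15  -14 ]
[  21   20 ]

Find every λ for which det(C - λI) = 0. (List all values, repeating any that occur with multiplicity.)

-1, 6

det(C - λI) = (-15 - λ)(20 - λ) - (-14)·(21) = λ^2 - 5λ - 6.
This factors as (λ + 1)·(λ - 6) = 0.
Eigenvalues: -1, 6.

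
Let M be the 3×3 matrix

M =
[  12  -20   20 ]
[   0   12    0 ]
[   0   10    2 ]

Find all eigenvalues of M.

2, 12, 12

The characteristic polynomial is p(lambda) = det(lambda·I - M).
Cofactor expansion gives p(lambda) = lambda^3 - 26·lambda^2 + 192·lambda - 288.
Rational-root test: lambda = 12 gives p(12) = 0.
Dividing by (lambda - 12) leaves lambda^2 - 14·lambda + 24.
The quadratic factors as (lambda - 2)·(lambda - 12).
Eigenvalues: 2, 12, 12.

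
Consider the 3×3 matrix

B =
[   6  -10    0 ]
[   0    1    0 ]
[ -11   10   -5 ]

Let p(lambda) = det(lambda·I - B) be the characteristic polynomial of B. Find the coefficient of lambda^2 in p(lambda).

The coefficient of lambda^2 of det(lambda·I - B) is −trace(B).
trace(B) = (6) + (1) + (-5) = 2, so the coefficient is -2.

-2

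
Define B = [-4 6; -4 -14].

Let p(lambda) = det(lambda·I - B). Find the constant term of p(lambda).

80

p(lambda) = lambda^2 + 18·lambda + 80.
The constant term is 80.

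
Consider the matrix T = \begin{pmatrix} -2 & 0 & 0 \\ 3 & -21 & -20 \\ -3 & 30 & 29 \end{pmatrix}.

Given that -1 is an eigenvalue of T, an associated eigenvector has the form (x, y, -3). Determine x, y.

We need (T + 1I)v = 0.
T + 1I = [[-1, 0, 0], [3, -20, -20], [-3, 30, 30]].
Row 1: (-1)·x + (0)·y + (0)·-3 = 0
Row 2: (3)·x + (-20)·y + (-20)·-3 = 0
Row 3: (-3)·x + (30)·y + (30)·-3 = 0
Solving gives x = 0, y = 3.
Check: T·(0, 3, -3) = (0, -3, 3) = -1·(0, 3, -3).

0, 3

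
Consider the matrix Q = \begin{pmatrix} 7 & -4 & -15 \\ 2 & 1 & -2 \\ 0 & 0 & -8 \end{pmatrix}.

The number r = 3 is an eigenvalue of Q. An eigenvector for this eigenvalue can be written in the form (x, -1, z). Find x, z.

-1, 0

We need (Q - 3I)v = 0.
Q - 3I = [[4, -4, -15], [2, -2, -2], [0, 0, -11]].
Row 1: (4)·x + (-4)·-1 + (-15)·z = 0
Row 2: (2)·x + (-2)·-1 + (-2)·z = 0
Row 3: (0)·x + (0)·-1 + (-11)·z = 0
Solving gives x = -1, z = 0.
Check: Q·(-1, -1, 0) = (-3, -3, 0) = 3·(-1, -1, 0).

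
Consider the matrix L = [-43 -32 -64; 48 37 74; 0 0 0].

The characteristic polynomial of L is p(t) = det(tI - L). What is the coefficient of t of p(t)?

p(t) = t^3 + 6t^2 - 55t.
The coefficient of t is -55.

-55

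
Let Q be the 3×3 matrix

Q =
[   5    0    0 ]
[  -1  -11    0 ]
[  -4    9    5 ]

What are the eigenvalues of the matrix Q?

-11, 5, 5

Q is lower triangular, so its eigenvalues are the diagonal entries.
Diagonal: 5, -11, 5.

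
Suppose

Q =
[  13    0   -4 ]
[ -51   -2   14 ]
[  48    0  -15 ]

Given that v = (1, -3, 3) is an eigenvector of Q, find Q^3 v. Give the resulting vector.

(1, -3, 3)

First find the eigenvalue: Qv = (1, -3, 3) = 1·(1, -3, 3), so λ = 1.
Then Q^3 v = λ^3·v = 1^3·(1, -3, 3) = 1·(1, -3, 3) = (1, -3, 3).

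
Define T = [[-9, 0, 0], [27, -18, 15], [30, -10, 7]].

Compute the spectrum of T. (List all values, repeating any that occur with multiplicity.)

-9, -8, -3

Compute the characteristic polynomial p(λ) = det(λI - T).
Expanding the 3×3 determinant: p(λ) = λ^3 + 20λ^2 + 123λ + 216.
Since p(-3) = 0, λ = -3 is a root.
Factor out (λ + 3): p(λ) = (λ + 3)·(λ^2 + 17λ + 72).
The quadratic factors as (λ + 9)·(λ + 8).
Eigenvalues: -9, -8, -3.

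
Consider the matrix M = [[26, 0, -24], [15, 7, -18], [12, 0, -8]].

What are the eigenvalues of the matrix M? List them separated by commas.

Set up det(λI - M) = 0.
Expanding along the first row, p(λ) = λ^3 - 25λ^2 + 206λ - 560.
Since p(10) = 0, λ = 10 is a root.
Factor out (λ - 10): p(λ) = (λ - 10)·(λ^2 - 15λ + 56).
The quadratic factors as (λ - 7)·(λ - 8).
Eigenvalues: 7, 8, 10.

7, 8, 10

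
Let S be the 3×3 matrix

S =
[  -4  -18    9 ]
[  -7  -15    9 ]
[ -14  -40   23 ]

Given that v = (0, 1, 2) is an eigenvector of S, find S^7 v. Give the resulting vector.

First find the eigenvalue: Sv = (0, 3, 6) = 3·(0, 1, 2), so λ = 3.
Then S^7 v = λ^7·v = 3^7·(0, 1, 2) = 2187·(0, 1, 2) = (0, 2187, 4374).

(0, 2187, 4374)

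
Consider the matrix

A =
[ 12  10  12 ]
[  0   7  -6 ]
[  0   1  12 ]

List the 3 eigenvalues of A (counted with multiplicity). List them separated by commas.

9, 10, 12

Compute the characteristic polynomial p(lambda) = det(lambda·I - A).
Expanding the 3×3 determinant: p(lambda) = lambda^3 - 31·lambda^2 + 318·lambda - 1080.
Try lambda = 9: p(9) = 0, so 9 is a root.
Factor out (lambda - 9): p(lambda) = (lambda - 9)·(lambda^2 - 22·lambda + 120).
The quadratic factors as (lambda - 10)·(lambda - 12).
Eigenvalues: 9, 10, 12.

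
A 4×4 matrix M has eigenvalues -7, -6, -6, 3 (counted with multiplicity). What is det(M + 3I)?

-216

If M has eigenvalues -7, -6, -6, 3, then M + 3I has eigenvalues -4, -3, -3, 6.
det(M + 3I) = (-4) · (-3) · (-3) · (6) = -216.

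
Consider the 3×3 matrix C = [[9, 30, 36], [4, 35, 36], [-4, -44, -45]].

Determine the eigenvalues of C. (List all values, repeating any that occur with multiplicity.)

-9, 3, 5

Compute the characteristic polynomial p(t) = det(tI - C).
Cofactor expansion gives p(t) = t^3 + t^2 - 57t + 135.
Since p(3) = 0, t = 3 is a root.
Factor out (t - 3): p(t) = (t - 3)·(t^2 + 4t - 45).
The quadratic factors as (t + 9)·(t - 5).
Eigenvalues: -9, 3, 5.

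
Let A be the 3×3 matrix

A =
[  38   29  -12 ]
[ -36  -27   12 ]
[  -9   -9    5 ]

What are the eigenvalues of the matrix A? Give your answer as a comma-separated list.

The characteristic polynomial is p(lambda) = det(lambda·I - A).
Expanding the 3×3 determinant: p(lambda) = lambda^3 - 16·lambda^2 + 73·lambda - 90.
Since p(2) = 0, lambda = 2 is a root.
Factor out (lambda - 2): p(lambda) = (lambda - 2)·(lambda^2 - 14·lambda + 45).
The quadratic factors as (lambda - 5)·(lambda - 9).
Eigenvalues: 2, 5, 9.

2, 5, 9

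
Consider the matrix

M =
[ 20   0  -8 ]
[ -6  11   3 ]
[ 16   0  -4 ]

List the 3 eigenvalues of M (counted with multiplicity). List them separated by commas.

Set up det(λI - M) = 0.
Expanding along the first row, p(λ) = λ^3 - 27λ^2 + 224λ - 528.
Try λ = 4: p(4) = 0, so 4 is a root.
Dividing by (λ - 4) leaves λ^2 - 23λ + 132.
The quadratic factors as (λ - 11)·(λ - 12).
Eigenvalues: 4, 11, 12.

4, 11, 12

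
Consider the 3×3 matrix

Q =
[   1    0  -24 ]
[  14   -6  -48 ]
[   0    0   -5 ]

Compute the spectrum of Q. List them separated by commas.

-6, -5, 1

Set up det(tI - Q) = 0.
Expanding along the first row, p(t) = t^3 + 10t^2 + 19t - 30.
Rational-root test: t = -5 gives p(-5) = 0.
Factor out (t + 5): p(t) = (t + 5)·(t^2 + 5t - 6).
The quadratic factors as (t + 6)·(t - 1).
Eigenvalues: -6, -5, 1.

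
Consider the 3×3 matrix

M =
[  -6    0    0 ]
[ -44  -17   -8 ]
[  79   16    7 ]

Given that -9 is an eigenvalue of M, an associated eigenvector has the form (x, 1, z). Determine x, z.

0, -1

We need (M + 9I)v = 0.
M + 9I = [[3, 0, 0], [-44, -8, -8], [79, 16, 16]].
Row 1: (3)·x + (0)·1 + (0)·z = 0
Row 2: (-44)·x + (-8)·1 + (-8)·z = 0
Row 3: (79)·x + (16)·1 + (16)·z = 0
Solving gives x = 0, z = -1.
Check: M·(0, 1, -1) = (0, -9, 9) = -9·(0, 1, -1).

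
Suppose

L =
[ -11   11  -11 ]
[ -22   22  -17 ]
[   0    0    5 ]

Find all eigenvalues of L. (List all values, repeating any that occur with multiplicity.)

The characteristic polynomial is p(r) = det(rI - L).
Cofactor expansion gives p(r) = r^3 - 16r^2 + 55r.
Rational-root test: r = 0 gives p(0) = 0.
Factor out r: p(r) = r·(r^2 - 16r + 55).
The quadratic factors as (r - 5)·(r - 11).
Eigenvalues: 0, 5, 11.

0, 5, 11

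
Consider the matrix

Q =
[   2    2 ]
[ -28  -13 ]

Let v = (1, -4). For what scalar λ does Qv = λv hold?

-6

Compute Qv: Q·(1, -4) = (-6, 24).
Since Qv = λv, compare component 1: -6 = λ·1, so λ = -6.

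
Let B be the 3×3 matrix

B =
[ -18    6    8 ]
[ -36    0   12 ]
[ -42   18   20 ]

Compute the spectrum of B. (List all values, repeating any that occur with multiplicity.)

The characteristic polynomial is p(s) = det(sI - B).
Cofactor expansion gives p(s) = s^3 - 2s^2 - 24s.
Since p(0) = 0, s = 0 is a root.
Factor out s: p(s) = s·(s^2 - 2s - 24).
The quadratic factors as (s + 4)·(s - 6).
Eigenvalues: -4, 0, 6.

-4, 0, 6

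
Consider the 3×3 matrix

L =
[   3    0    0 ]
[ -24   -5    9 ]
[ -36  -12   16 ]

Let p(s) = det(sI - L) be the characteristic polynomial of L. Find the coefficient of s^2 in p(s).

The coefficient of s^2 of det(sI - L) is −trace(L).
trace(L) = (3) + (-5) + (16) = 14, so the coefficient is -14.

-14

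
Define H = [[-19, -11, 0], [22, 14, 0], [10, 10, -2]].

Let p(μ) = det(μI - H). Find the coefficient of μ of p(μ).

p(μ) = μ^3 + 7μ^2 - 14μ - 48.
The coefficient of μ is -14.

-14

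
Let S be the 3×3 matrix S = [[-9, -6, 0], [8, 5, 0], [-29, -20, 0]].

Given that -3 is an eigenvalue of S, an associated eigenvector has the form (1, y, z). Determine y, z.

-1, 3

We need (S + 3I)v = 0.
S + 3I = [[-6, -6, 0], [8, 8, 0], [-29, -20, 3]].
Row 1: (-6)·1 + (-6)·y + (0)·z = 0
Row 2: (8)·1 + (8)·y + (0)·z = 0
Row 3: (-29)·1 + (-20)·y + (3)·z = 0
Solving gives y = -1, z = 3.
Check: S·(1, -1, 3) = (-3, 3, -9) = -3·(1, -1, 3).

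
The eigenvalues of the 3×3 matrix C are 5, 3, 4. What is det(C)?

60

det(C) is the product of the eigenvalues: (5) · (3) · (4) = 60.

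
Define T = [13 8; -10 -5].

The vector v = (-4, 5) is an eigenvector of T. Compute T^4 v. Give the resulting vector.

First find the eigenvalue: Tv = (-12, 15) = 3·(-4, 5), so λ = 3.
Then T^4 v = λ^4·v = 3^4·(-4, 5) = 81·(-4, 5) = (-324, 405).

(-324, 405)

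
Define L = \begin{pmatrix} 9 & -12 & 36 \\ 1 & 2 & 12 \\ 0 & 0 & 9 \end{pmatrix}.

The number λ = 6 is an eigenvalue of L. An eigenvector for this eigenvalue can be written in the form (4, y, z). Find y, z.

1, 0

We need (L - 6I)v = 0.
L - 6I = [[3, -12, 36], [1, -4, 12], [0, 0, 3]].
Row 1: (3)·4 + (-12)·y + (36)·z = 0
Row 2: (1)·4 + (-4)·y + (12)·z = 0
Row 3: (0)·4 + (0)·y + (3)·z = 0
Solving gives y = 1, z = 0.
Check: L·(4, 1, 0) = (24, 6, 0) = 6·(4, 1, 0).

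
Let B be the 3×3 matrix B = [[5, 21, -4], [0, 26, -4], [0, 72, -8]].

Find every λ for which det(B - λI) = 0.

5, 8, 10

Set up det(sI - B) = 0.
Cofactor expansion gives p(s) = s^3 - 23s^2 + 170s - 400.
Since p(10) = 0, s = 10 is a root.
Dividing by (s - 10) leaves s^2 - 13s + 40.
The quadratic factors as (s - 5)·(s - 8).
Eigenvalues: 5, 8, 10.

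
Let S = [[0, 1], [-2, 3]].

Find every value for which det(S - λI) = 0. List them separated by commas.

det(S - λI) = (0 - λ)(3 - λ) - (1)·(-2) = λ^2 - 3λ + 2.
This factors as (λ - 1)·(λ - 2) = 0.
Eigenvalues: 1, 2.

1, 2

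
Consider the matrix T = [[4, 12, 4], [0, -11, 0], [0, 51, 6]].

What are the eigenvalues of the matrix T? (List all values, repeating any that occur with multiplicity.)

The characteristic polynomial is p(r) = det(rI - T).
Expanding the 3×3 determinant: p(r) = r^3 + r^2 - 86r + 264.
Try r = -11: p(-11) = 0, so -11 is a root.
Factor out (r + 11): p(r) = (r + 11)·(r^2 - 10r + 24).
The quadratic factors as (r - 4)·(r - 6).
Eigenvalues: -11, 4, 6.

-11, 4, 6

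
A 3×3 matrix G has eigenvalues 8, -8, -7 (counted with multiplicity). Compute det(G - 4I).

528

If G has eigenvalues 8, -8, -7, then G - 4I has eigenvalues 4, -12, -11.
det(G - 4I) = (4) · (-12) · (-11) = 528.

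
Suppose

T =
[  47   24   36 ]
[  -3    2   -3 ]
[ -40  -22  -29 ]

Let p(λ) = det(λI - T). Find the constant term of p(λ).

-220

p(λ) = λ^3 - 20λ^2 + 119λ - 220.
The constant term is -220.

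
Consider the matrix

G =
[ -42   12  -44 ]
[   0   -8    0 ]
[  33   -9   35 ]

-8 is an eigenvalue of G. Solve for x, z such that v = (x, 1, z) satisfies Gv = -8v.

12, -9

We need (G + 8I)v = 0.
G + 8I = [[-34, 12, -44], [0, 0, 0], [33, -9, 43]].
Row 1: (-34)·x + (12)·1 + (-44)·z = 0
Row 2: (0)·x + (0)·1 + (0)·z = 0
Row 3: (33)·x + (-9)·1 + (43)·z = 0
Solving gives x = 12, z = -9.
Check: G·(12, 1, -9) = (-96, -8, 72) = -8·(12, 1, -9).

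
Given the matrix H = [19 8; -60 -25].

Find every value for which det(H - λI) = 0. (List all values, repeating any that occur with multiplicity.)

-5, -1

det(H - μI) = (19 - μ)(-25 - μ) - (8)·(-60) = μ^2 + 6μ + 5.
This factors as (μ + 5)·(μ + 1) = 0.
Eigenvalues: -5, -1.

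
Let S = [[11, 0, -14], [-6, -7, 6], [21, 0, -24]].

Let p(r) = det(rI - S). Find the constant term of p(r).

210

p(r) = r^3 + 20r^2 + 121r + 210.
The constant term is 210.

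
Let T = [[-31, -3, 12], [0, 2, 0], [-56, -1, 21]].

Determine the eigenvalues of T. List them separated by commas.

-7, -3, 2

Set up det(rI - T) = 0.
Expanding the 3×3 determinant: p(r) = r^3 + 8r^2 + r - 42.
Rational-root test: r = 2 gives p(2) = 0.
Dividing by (r - 2) leaves r^2 + 10r + 21.
The quadratic factors as (r + 7)·(r + 3).
Eigenvalues: -7, -3, 2.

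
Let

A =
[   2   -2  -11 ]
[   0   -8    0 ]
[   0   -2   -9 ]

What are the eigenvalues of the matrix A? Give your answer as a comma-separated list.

The characteristic polynomial is p(λ) = det(λI - A).
Expanding the 3×3 determinant: p(λ) = λ^3 + 15λ^2 + 38λ - 144.
Since p(2) = 0, λ = 2 is a root.
Factor out (λ - 2): p(λ) = (λ - 2)·(λ^2 + 17λ + 72).
The quadratic factors as (λ + 9)·(λ + 8).
Eigenvalues: -9, -8, 2.

-9, -8, 2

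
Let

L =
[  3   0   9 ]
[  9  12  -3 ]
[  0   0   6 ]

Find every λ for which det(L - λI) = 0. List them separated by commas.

The characteristic polynomial is p(μ) = det(μI - L).
Expanding the 3×3 determinant: p(μ) = μ^3 - 21μ^2 + 126μ - 216.
Since p(3) = 0, μ = 3 is a root.
Factor out (μ - 3): p(μ) = (μ - 3)·(μ^2 - 18μ + 72).
The quadratic factors as (μ - 6)·(μ - 12).
Eigenvalues: 3, 6, 12.

3, 6, 12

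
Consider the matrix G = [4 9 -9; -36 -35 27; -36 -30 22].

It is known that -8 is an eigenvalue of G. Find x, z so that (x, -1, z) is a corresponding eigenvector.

We need (G + 8I)v = 0.
G + 8I = [[12, 9, -9], [-36, -27, 27], [-36, -30, 30]].
Row 1: (12)·x + (9)·-1 + (-9)·z = 0
Row 2: (-36)·x + (-27)·-1 + (27)·z = 0
Row 3: (-36)·x + (-30)·-1 + (30)·z = 0
Solving gives x = 0, z = -1.
Check: G·(0, -1, -1) = (0, 8, 8) = -8·(0, -1, -1).

0, -1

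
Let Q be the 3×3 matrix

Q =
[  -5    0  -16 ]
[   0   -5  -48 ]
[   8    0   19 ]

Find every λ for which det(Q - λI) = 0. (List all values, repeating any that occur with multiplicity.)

Compute the characteristic polynomial p(λ) = det(λI - Q).
Expanding along the first row, p(λ) = λ^3 - 9λ^2 - 37λ + 165.
Try λ = 3: p(3) = 0, so 3 is a root.
Dividing by (λ - 3) leaves λ^2 - 6λ - 55.
The quadratic factors as (λ + 5)·(λ - 11).
Eigenvalues: -5, 3, 11.

-5, 3, 11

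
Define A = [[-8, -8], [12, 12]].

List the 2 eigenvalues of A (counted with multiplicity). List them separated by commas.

0, 4

det(A - rI) = (-8 - r)(12 - r) - (-8)·(12) = r^2 - 4r.
This factors as r·(r - 4) = 0.
Eigenvalues: 0, 4.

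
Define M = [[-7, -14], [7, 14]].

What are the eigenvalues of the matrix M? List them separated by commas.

0, 7

det(M - λI) = (-7 - λ)(14 - λ) - (-14)·(7) = λ^2 - 7λ.
This factors as λ·(λ - 7) = 0.
Eigenvalues: 0, 7.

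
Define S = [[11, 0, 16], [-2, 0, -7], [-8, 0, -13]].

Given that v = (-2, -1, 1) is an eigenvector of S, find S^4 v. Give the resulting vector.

(-162, -81, 81)

First find the eigenvalue: Sv = (-6, -3, 3) = 3·(-2, -1, 1), so λ = 3.
Then S^4 v = λ^4·v = 3^4·(-2, -1, 1) = 81·(-2, -1, 1) = (-162, -81, 81).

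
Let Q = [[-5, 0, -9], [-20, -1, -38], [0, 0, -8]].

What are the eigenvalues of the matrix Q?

Compute the characteristic polynomial p(s) = det(sI - Q).
Expanding the 3×3 determinant: p(s) = s^3 + 14s^2 + 53s + 40.
Since p(-1) = 0, s = -1 is a root.
Factor out (s + 1): p(s) = (s + 1)·(s^2 + 13s + 40).
The quadratic factors as (s + 8)·(s + 5).
Eigenvalues: -8, -5, -1.

-8, -5, -1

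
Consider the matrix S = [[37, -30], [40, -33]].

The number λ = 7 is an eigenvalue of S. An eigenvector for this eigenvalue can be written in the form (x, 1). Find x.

We need (S - 7I)v = 0.
S - 7I = [[30, -30], [40, -40]].
Row 1: (30)·x + (-30)·1 = 0
Row 2: (40)·x + (-40)·1 = 0
Solving gives x = 1.
Check: S·(1, 1) = (7, 7) = 7·(1, 1).

1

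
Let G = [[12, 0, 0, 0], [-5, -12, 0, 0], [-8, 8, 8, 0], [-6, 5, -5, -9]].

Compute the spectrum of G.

-12, -9, 8, 12

G is lower triangular, so its eigenvalues are the diagonal entries.
Diagonal: 12, -12, 8, -9.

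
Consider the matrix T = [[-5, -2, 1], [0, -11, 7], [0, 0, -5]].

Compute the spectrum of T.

-11, -5, -5

T is upper triangular, so its eigenvalues are the diagonal entries.
Diagonal: -5, -11, -5.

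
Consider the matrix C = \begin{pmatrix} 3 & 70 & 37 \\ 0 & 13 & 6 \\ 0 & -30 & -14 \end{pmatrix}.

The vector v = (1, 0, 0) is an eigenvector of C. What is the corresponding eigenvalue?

Compute Cv: C·(1, 0, 0) = (3, 0, 0).
Since Cv = λv, compare component 1: 3 = λ·1, so λ = 3.

3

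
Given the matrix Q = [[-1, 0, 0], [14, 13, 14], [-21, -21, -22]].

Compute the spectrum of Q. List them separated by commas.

Compute the characteristic polynomial p(λ) = det(λI - Q).
Expanding the 3×3 determinant: p(λ) = λ^3 + 10λ^2 + 17λ + 8.
Rational-root test: λ = -1 gives p(-1) = 0.
Dividing by (λ + 1) leaves λ^2 + 9λ + 8.
The quadratic factors as (λ + 8)·(λ + 1).
Eigenvalues: -8, -1, -1.

-8, -1, -1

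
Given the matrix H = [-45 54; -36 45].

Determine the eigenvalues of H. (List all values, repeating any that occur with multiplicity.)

det(H - sI) = (-45 - s)(45 - s) - (54)·(-36) = s^2 - 81.
This factors as (s + 9)·(s - 9) = 0.
Eigenvalues: -9, 9.

-9, 9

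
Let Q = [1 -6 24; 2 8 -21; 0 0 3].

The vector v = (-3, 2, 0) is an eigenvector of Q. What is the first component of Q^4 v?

-1875

First find the eigenvalue: Qv = (-15, 10, 0) = 5·(-3, 2, 0), so λ = 5.
Then Q^4 v = λ^4·v = 5^4·(-3, 2, 0) = 625·(-3, 2, 0) = (-1875, 1250, 0).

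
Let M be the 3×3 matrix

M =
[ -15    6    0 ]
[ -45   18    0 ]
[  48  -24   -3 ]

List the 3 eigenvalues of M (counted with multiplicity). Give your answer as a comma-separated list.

Compute the characteristic polynomial p(t) = det(tI - M).
Cofactor expansion gives p(t) = t^3 - 9t.
Rational-root test: t = 0 gives p(0) = 0.
Factor out t: p(t) = t·(t^2 - 9).
The quadratic factors as (t + 3)·(t - 3).
Eigenvalues: -3, 0, 3.

-3, 0, 3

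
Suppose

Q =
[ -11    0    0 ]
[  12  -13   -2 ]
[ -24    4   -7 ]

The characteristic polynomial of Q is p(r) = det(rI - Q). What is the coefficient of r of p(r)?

p(r) = r^3 + 31r^2 + 319r + 1089.
The coefficient of r is 319.

319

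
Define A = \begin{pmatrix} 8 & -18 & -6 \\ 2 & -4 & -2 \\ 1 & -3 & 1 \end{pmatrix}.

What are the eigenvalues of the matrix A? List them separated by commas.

1, 2, 2

The characteristic polynomial is p(lambda) = det(lambda·I - A).
Cofactor expansion gives p(lambda) = lambda^3 - 5·lambda^2 + 8·lambda - 4.
Try lambda = 1: p(1) = 0, so 1 is a root.
Factor out (lambda - 1): p(lambda) = (lambda - 1)·(lambda^2 - 4·lambda + 4).
The quadratic factor is (lambda - 2)^2.
Eigenvalues: 1, 2, 2.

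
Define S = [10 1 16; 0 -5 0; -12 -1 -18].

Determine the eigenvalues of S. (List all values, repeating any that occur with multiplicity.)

-6, -5, -2

Compute the characteristic polynomial p(r) = det(rI - S).
Expanding the 3×3 determinant: p(r) = r^3 + 13r^2 + 52r + 60.
Try r = -5: p(-5) = 0, so -5 is a root.
Factor out (r + 5): p(r) = (r + 5)·(r^2 + 8r + 12).
The quadratic factors as (r + 6)·(r + 2).
Eigenvalues: -6, -5, -2.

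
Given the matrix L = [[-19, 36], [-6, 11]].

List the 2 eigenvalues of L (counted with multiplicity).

-7, -1

det(L - rI) = (-19 - r)(11 - r) - (36)·(-6) = r^2 + 8r + 7.
This factors as (r + 7)·(r + 1) = 0.
Eigenvalues: -7, -1.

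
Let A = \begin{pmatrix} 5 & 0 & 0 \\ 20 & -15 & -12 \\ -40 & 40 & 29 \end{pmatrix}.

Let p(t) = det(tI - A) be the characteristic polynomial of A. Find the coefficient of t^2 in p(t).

-19

The coefficient of t^2 of det(tI - A) is −trace(A).
trace(A) = (5) + (-15) + (29) = 19, so the coefficient is -19.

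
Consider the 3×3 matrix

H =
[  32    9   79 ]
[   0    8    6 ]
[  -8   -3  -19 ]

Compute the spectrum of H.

6, 7, 8

The characteristic polynomial is p(λ) = det(λI - H).
Expanding the 3×3 determinant: p(λ) = λ^3 - 21λ^2 + 146λ - 336.
Rational-root test: λ = 6 gives p(6) = 0.
Dividing by (λ - 6) leaves λ^2 - 15λ + 56.
The quadratic factors as (λ - 7)·(λ - 8).
Eigenvalues: 6, 7, 8.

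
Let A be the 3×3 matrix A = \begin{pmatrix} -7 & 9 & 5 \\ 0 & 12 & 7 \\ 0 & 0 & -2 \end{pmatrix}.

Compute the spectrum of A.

-7, -2, 12

A is upper triangular, so its eigenvalues are the diagonal entries.
Diagonal: -7, 12, -2.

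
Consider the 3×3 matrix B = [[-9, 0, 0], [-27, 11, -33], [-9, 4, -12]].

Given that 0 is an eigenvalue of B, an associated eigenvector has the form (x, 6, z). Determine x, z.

0, 2

We need (B)v = 0.
B = [[-9, 0, 0], [-27, 11, -33], [-9, 4, -12]].
Row 1: (-9)·x + (0)·6 + (0)·z = 0
Row 2: (-27)·x + (11)·6 + (-33)·z = 0
Row 3: (-9)·x + (4)·6 + (-12)·z = 0
Solving gives x = 0, z = 2.
Check: B·(0, 6, 2) = (0, 0, 0) = 0·(0, 6, 2).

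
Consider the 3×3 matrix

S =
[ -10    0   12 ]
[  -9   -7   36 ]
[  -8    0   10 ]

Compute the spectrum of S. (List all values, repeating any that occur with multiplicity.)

-7, -2, 2

Set up det(λI - S) = 0.
Expanding along the first row, p(λ) = λ^3 + 7λ^2 - 4λ - 28.
Try λ = 2: p(2) = 0, so 2 is a root.
Dividing by (λ - 2) leaves λ^2 + 9λ + 14.
The quadratic factors as (λ + 7)·(λ + 2).
Eigenvalues: -7, -2, 2.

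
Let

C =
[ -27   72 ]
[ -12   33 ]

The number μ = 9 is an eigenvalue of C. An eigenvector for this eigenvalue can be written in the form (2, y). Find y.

We need (C - 9I)v = 0.
C - 9I = [[-36, 72], [-12, 24]].
Row 1: (-36)·2 + (72)·y = 0
Row 2: (-12)·2 + (24)·y = 0
Solving gives y = 1.
Check: C·(2, 1) = (18, 9) = 9·(2, 1).

1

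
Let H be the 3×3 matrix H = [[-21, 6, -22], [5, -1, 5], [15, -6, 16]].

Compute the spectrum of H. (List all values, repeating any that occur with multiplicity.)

The characteristic polynomial is p(r) = det(rI - H).
Expanding along the first row, p(r) = r^3 + 6r^2 - r - 6.
Try r = -1: p(-1) = 0, so -1 is a root.
Factor out (r + 1): p(r) = (r + 1)·(r^2 + 5r - 6).
The quadratic factors as (r + 6)·(r - 1).
Eigenvalues: -6, -1, 1.

-6, -1, 1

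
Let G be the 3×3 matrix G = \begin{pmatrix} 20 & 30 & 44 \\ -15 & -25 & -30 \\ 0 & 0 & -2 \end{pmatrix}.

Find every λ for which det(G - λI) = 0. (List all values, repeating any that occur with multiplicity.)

-10, -2, 5

Compute the characteristic polynomial p(s) = det(sI - G).
Cofactor expansion gives p(s) = s^3 + 7s^2 - 40s - 100.
Try s = 5: p(5) = 0, so 5 is a root.
Dividing by (s - 5) leaves s^2 + 12s + 20.
The quadratic factors as (s + 10)·(s + 2).
Eigenvalues: -10, -2, 5.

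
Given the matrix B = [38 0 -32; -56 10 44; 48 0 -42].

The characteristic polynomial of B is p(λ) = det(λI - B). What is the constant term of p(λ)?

p(λ) = λ^3 - 6λ^2 - 100λ + 600.
The constant term is 600.

600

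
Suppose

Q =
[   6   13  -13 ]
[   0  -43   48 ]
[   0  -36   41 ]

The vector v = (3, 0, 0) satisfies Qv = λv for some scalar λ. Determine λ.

Compute Qv: Q·(3, 0, 0) = (18, 0, 0).
Since Qv = λv, compare component 1: 18 = λ·3, so λ = 6.

6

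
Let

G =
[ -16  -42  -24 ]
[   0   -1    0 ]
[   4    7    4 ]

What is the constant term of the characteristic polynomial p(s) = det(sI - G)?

p(0) = det(0·I − G) = det(−G) = (−1)^3·det(G).
det(G) = -32, so p(0) = 32.

32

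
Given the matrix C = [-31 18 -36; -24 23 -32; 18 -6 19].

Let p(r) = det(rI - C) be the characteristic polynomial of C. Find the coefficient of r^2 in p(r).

The coefficient of r^2 of det(rI - C) is −trace(C).
trace(C) = (-31) + (23) + (19) = 11, so the coefficient is -11.

-11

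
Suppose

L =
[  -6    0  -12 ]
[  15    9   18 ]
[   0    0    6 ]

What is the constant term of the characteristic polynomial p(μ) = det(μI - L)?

324

p(0) = det(0·I − L) = det(−L) = (−1)^3·det(L).
det(L) = -324, so p(0) = 324.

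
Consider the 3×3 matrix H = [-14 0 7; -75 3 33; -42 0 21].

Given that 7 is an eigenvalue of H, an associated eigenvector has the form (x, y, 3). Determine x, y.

1, 6

We need (H - 7I)v = 0.
H - 7I = [[-21, 0, 7], [-75, -4, 33], [-42, 0, 14]].
Row 1: (-21)·x + (0)·y + (7)·3 = 0
Row 2: (-75)·x + (-4)·y + (33)·3 = 0
Row 3: (-42)·x + (0)·y + (14)·3 = 0
Solving gives x = 1, y = 6.
Check: H·(1, 6, 3) = (7, 42, 21) = 7·(1, 6, 3).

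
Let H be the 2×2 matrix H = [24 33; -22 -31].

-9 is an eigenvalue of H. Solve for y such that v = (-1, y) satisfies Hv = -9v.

We need (H + 9I)v = 0.
H + 9I = [[33, 33], [-22, -22]].
Row 1: (33)·-1 + (33)·y = 0
Row 2: (-22)·-1 + (-22)·y = 0
Solving gives y = 1.
Check: H·(-1, 1) = (9, -9) = -9·(-1, 1).

1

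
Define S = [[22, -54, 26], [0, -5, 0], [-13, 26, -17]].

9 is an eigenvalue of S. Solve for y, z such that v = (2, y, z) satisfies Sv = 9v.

0, -1

We need (S - 9I)v = 0.
S - 9I = [[13, -54, 26], [0, -14, 0], [-13, 26, -26]].
Row 1: (13)·2 + (-54)·y + (26)·z = 0
Row 2: (0)·2 + (-14)·y + (0)·z = 0
Row 3: (-13)·2 + (26)·y + (-26)·z = 0
Solving gives y = 0, z = -1.
Check: S·(2, 0, -1) = (18, 0, -9) = 9·(2, 0, -1).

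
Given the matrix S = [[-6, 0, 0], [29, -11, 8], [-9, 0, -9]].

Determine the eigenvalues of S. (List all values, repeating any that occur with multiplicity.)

-11, -9, -6

Compute the characteristic polynomial p(s) = det(sI - S).
Expanding the 3×3 determinant: p(s) = s^3 + 26s^2 + 219s + 594.
Rational-root test: s = -6 gives p(-6) = 0.
Factor out (s + 6): p(s) = (s + 6)·(s^2 + 20s + 99).
The quadratic factors as (s + 11)·(s + 9).
Eigenvalues: -11, -9, -6.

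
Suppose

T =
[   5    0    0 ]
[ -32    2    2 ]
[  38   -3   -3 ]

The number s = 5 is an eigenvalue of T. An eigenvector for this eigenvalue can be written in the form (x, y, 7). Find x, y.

We need (T - 5I)v = 0.
T - 5I = [[0, 0, 0], [-32, -3, 2], [38, -3, -8]].
Row 1: (0)·x + (0)·y + (0)·7 = 0
Row 2: (-32)·x + (-3)·y + (2)·7 = 0
Row 3: (38)·x + (-3)·y + (-8)·7 = 0
Solving gives x = 1, y = -6.
Check: T·(1, -6, 7) = (5, -30, 35) = 5·(1, -6, 7).

1, -6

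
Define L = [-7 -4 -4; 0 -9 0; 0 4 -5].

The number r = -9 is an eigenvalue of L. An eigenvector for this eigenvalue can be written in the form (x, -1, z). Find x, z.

We need (L + 9I)v = 0.
L + 9I = [[2, -4, -4], [0, 0, 0], [0, 4, 4]].
Row 1: (2)·x + (-4)·-1 + (-4)·z = 0
Row 2: (0)·x + (0)·-1 + (0)·z = 0
Row 3: (0)·x + (4)·-1 + (4)·z = 0
Solving gives x = 0, z = 1.
Check: L·(0, -1, 1) = (0, 9, -9) = -9·(0, -1, 1).

0, 1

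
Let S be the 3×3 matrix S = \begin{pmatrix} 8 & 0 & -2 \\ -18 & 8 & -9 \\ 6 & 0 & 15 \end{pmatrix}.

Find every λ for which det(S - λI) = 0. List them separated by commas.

8, 11, 12

Set up det(λI - S) = 0.
Expanding the 3×3 determinant: p(λ) = λ^3 - 31λ^2 + 316λ - 1056.
Try λ = 11: p(11) = 0, so 11 is a root.
Factor out (λ - 11): p(λ) = (λ - 11)·(λ^2 - 20λ + 96).
The quadratic factors as (λ - 8)·(λ - 12).
Eigenvalues: 8, 11, 12.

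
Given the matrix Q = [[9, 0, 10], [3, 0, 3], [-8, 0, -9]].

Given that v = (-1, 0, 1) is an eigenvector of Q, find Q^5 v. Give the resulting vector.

(1, 0, -1)

First find the eigenvalue: Qv = (1, 0, -1) = -1·(-1, 0, 1), so λ = -1.
Then Q^5 v = λ^5·v = (-1)^5·(-1, 0, 1) = -1·(-1, 0, 1) = (1, 0, -1).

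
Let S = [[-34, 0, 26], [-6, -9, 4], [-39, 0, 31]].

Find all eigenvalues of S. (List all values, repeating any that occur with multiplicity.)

-9, -8, 5

Compute the characteristic polynomial p(λ) = det(λI - S).
Cofactor expansion gives p(λ) = λ^3 + 12λ^2 - 13λ - 360.
Since p(-8) = 0, λ = -8 is a root.
Dividing by (λ + 8) leaves λ^2 + 4λ - 45.
The quadratic factors as (λ + 9)·(λ - 5).
Eigenvalues: -9, -8, 5.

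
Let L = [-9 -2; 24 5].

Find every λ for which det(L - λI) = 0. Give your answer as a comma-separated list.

det(L - λI) = (-9 - λ)(5 - λ) - (-2)·(24) = λ^2 + 4λ + 3.
This factors as (λ + 3)·(λ + 1) = 0.
Eigenvalues: -3, -1.

-3, -1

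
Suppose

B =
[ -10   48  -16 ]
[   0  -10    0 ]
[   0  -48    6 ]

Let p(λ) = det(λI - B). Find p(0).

-600

p(0) = det(0·I − B) = det(−B) = (−1)^3·det(B).
det(B) = 600, so p(0) = -600.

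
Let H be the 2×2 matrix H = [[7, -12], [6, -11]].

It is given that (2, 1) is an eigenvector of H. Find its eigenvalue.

Compute Hv: H·(2, 1) = (2, 1).
Since Hv = λv, compare component 1: 2 = λ·2, so λ = 1.

1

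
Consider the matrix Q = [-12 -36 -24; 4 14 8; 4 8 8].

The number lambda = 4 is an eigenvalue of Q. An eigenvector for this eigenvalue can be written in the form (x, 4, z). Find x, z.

We need (Q - 4I)v = 0.
Q - 4I = [[-16, -36, -24], [4, 10, 8], [4, 8, 4]].
Row 1: (-16)·x + (-36)·4 + (-24)·z = 0
Row 2: (4)·x + (10)·4 + (8)·z = 0
Row 3: (4)·x + (8)·4 + (4)·z = 0
Solving gives x = -6, z = -2.
Check: Q·(-6, 4, -2) = (-24, 16, -8) = 4·(-6, 4, -2).

-6, -2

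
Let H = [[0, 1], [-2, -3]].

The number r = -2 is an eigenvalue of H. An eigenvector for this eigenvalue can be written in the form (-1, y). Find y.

We need (H + 2I)v = 0.
H + 2I = [[2, 1], [-2, -1]].
Row 1: (2)·-1 + (1)·y = 0
Row 2: (-2)·-1 + (-1)·y = 0
Solving gives y = 2.
Check: H·(-1, 2) = (2, -4) = -2·(-1, 2).

2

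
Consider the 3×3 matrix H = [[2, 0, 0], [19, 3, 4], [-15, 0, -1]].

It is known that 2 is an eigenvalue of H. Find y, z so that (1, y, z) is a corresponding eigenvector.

We need (H - 2I)v = 0.
H - 2I = [[0, 0, 0], [19, 1, 4], [-15, 0, -3]].
Row 1: (0)·1 + (0)·y + (0)·z = 0
Row 2: (19)·1 + (1)·y + (4)·z = 0
Row 3: (-15)·1 + (0)·y + (-3)·z = 0
Solving gives y = 1, z = -5.
Check: H·(1, 1, -5) = (2, 2, -10) = 2·(1, 1, -5).

1, -5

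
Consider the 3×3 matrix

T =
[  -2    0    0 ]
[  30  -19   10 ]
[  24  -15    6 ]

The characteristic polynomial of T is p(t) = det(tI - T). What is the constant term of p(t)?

72

p(t) = t^3 + 15t^2 + 62t + 72.
The constant term is 72.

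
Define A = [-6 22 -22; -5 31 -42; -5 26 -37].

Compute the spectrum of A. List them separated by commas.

Compute the characteristic polynomial p(λ) = det(λI - A).
Expanding along the first row, p(λ) = λ^3 + 12λ^2 - 19λ - 330.
Rational-root test: λ = 5 gives p(5) = 0.
Dividing by (λ - 5) leaves λ^2 + 17λ + 66.
The quadratic factors as (λ + 11)·(λ + 6).
Eigenvalues: -11, -6, 5.

-11, -6, 5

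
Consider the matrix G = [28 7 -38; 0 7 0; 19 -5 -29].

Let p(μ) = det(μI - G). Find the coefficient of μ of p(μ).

p(μ) = μ^3 - 6μ^2 - 97μ + 630.
The coefficient of μ is -97.

-97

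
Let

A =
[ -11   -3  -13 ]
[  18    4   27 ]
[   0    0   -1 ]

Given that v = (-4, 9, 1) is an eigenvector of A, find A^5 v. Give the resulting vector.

(4, -9, -1)

First find the eigenvalue: Av = (4, -9, -1) = -1·(-4, 9, 1), so λ = -1.
Then A^5 v = λ^5·v = (-1)^5·(-4, 9, 1) = -1·(-4, 9, 1) = (4, -9, -1).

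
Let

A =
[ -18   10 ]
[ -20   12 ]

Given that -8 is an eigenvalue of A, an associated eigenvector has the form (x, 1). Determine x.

We need (A + 8I)v = 0.
A + 8I = [[-10, 10], [-20, 20]].
Row 1: (-10)·x + (10)·1 = 0
Row 2: (-20)·x + (20)·1 = 0
Solving gives x = 1.
Check: A·(1, 1) = (-8, -8) = -8·(1, 1).

1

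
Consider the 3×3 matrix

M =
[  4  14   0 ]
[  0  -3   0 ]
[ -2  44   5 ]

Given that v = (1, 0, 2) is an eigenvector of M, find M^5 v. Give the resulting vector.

First find the eigenvalue: Mv = (4, 0, 8) = 4·(1, 0, 2), so λ = 4.
Then M^5 v = λ^5·v = 4^5·(1, 0, 2) = 1024·(1, 0, 2) = (1024, 0, 2048).

(1024, 0, 2048)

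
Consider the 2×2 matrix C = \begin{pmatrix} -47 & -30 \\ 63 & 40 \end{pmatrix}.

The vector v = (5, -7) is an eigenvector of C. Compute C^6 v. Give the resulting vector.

First find the eigenvalue: Cv = (-25, 35) = -5·(5, -7), so λ = -5.
Then C^6 v = λ^6·v = (-5)^6·(5, -7) = 15625·(5, -7) = (78125, -109375).

(78125, -109375)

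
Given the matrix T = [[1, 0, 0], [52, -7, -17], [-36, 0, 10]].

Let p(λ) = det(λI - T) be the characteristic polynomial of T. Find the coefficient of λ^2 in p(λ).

The coefficient of λ^2 of det(λI - T) is −trace(T).
trace(T) = (1) + (-7) + (10) = 4, so the coefficient is -4.

-4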